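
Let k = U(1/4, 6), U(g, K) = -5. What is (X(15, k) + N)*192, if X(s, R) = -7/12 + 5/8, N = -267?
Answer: -51256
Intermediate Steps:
k = -5
X(s, R) = 1/24 (X(s, R) = -7*1/12 + 5*(⅛) = -7/12 + 5/8 = 1/24)
(X(15, k) + N)*192 = (1/24 - 267)*192 = -6407/24*192 = -51256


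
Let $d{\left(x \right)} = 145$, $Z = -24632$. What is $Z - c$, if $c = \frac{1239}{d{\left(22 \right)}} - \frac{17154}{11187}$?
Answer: $- \frac{4440812227}{180235} \approx -24639.0$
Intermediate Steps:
$c = \frac{1263707}{180235}$ ($c = \frac{1239}{145} - \frac{17154}{11187} = 1239 \cdot \frac{1}{145} - \frac{1906}{1243} = \frac{1239}{145} - \frac{1906}{1243} = \frac{1263707}{180235} \approx 7.0114$)
$Z - c = -24632 - \frac{1263707}{180235} = - \frac{4440812227}{180235}$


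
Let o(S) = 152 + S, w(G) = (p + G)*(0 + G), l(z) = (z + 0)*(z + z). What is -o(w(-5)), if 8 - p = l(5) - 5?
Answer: -362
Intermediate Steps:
l(z) = 2*z² (l(z) = z*(2*z) = 2*z²)
p = -37 (p = 8 - (2*5² - 5) = 8 - (2*25 - 5) = 8 - (50 - 5) = 8 - 1*45 = 8 - 45 = -37)
w(G) = G*(-37 + G) (w(G) = (-37 + G)*(0 + G) = (-37 + G)*G = G*(-37 + G))
-o(w(-5)) = -(152 - 5*(-37 - 5)) = -(152 - 5*(-42)) = -(152 + 210) = -1*362 = -362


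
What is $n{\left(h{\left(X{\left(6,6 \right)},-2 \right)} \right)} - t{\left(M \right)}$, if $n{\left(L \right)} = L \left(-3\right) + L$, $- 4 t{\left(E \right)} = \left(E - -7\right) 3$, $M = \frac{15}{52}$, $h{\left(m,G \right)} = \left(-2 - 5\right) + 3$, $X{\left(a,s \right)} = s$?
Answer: $\frac{2801}{208} \approx 13.466$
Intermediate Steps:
$h{\left(m,G \right)} = -4$ ($h{\left(m,G \right)} = -7 + 3 = -4$)
$M = \frac{15}{52}$ ($M = 15 \cdot \frac{1}{52} = \frac{15}{52} \approx 0.28846$)
$t{\left(E \right)} = - \frac{21}{4} - \frac{3 E}{4}$ ($t{\left(E \right)} = - \frac{\left(E - -7\right) 3}{4} = - \frac{\left(E + 7\right) 3}{4} = - \frac{\left(7 + E\right) 3}{4} = - \frac{21 + 3 E}{4} = - \frac{21}{4} - \frac{3 E}{4}$)
$n{\left(L \right)} = - 2 L$ ($n{\left(L \right)} = - 3 L + L = - 2 L$)
$n{\left(h{\left(X{\left(6,6 \right)},-2 \right)} \right)} - t{\left(M \right)} = \left(-2\right) \left(-4\right) - \left(- \frac{21}{4} - \frac{45}{208}\right) = 8 - \left(- \frac{21}{4} - \frac{45}{208}\right) = 8 - - \frac{1137}{208} = 8 + \frac{1137}{208} = \frac{2801}{208}$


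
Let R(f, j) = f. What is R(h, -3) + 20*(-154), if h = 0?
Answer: -3080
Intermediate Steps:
R(h, -3) + 20*(-154) = 0 + 20*(-154) = 0 - 3080 = -3080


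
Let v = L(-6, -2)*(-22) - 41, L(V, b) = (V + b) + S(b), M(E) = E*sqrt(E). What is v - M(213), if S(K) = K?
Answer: 179 - 213*sqrt(213) ≈ -2929.6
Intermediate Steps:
M(E) = E**(3/2)
L(V, b) = V + 2*b (L(V, b) = (V + b) + b = V + 2*b)
v = 179 (v = (-6 + 2*(-2))*(-22) - 41 = (-6 - 4)*(-22) - 41 = -10*(-22) - 41 = 220 - 41 = 179)
v - M(213) = 179 - 213**(3/2) = 179 - 213*sqrt(213)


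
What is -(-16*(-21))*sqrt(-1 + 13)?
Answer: -672*sqrt(3) ≈ -1163.9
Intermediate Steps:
-(-16*(-21))*sqrt(-1 + 13) = -336*sqrt(12) = -336*2*sqrt(3) = -672*sqrt(3)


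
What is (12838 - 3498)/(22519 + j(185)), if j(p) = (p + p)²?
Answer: 9340/159419 ≈ 0.058588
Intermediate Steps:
j(p) = 4*p² (j(p) = (2*p)² = 4*p²)
(12838 - 3498)/(22519 + j(185)) = (12838 - 3498)/(22519 + 4*185²) = 9340/(22519 + 4*34225) = 9340/(22519 + 136900) = 9340/159419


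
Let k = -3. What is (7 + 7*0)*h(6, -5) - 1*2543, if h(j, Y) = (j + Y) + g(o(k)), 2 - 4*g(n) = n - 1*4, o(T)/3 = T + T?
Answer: -2494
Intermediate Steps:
o(T) = 6*T (o(T) = 3*(T + T) = 3*(2*T) = 6*T)
g(n) = 3/2 - n/4 (g(n) = ½ - (n - 1*4)/4 = ½ - (n - 4)/4 = ½ - (-4 + n)/4 = ½ + (1 - n/4) = 3/2 - n/4)
h(j, Y) = 6 + Y + j (h(j, Y) = (j + Y) + (3/2 - 3*(-3)/2) = (Y + j) + (3/2 - ¼*(-18)) = (Y + j) + (3/2 + 9/2) = (Y + j) + 6 = 6 + Y + j)
(7 + 7*0)*h(6, -5) - 1*2543 = (7 + 7*0)*(6 - 5 + 6) - 1*2543 = (7 + 0)*7 - 2543 = 7*7 - 2543 = 49 - 2543 = -2494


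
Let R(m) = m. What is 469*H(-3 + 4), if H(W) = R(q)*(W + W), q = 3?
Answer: 2814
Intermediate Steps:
H(W) = 6*W (H(W) = 3*(W + W) = 3*(2*W) = 6*W)
469*H(-3 + 4) = 469*(6*(-3 + 4)) = 469*(6*1) = 469*6 = 2814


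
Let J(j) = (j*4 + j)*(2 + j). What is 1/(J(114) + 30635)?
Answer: 1/96755 ≈ 1.0335e-5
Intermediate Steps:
J(j) = 5*j*(2 + j) (J(j) = (4*j + j)*(2 + j) = (5*j)*(2 + j) = 5*j*(2 + j))
1/(J(114) + 30635) = 1/(5*114*(2 + 114) + 30635) = 1/(5*114*116 + 30635) = 1/(66120 + 30635) = 1/96755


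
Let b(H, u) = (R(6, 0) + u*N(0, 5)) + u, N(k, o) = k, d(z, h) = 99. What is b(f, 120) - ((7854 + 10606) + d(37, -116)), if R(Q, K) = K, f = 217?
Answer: -18439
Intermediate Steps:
b(H, u) = u (b(H, u) = (0 + u*0) + u = (0 + 0) + u = 0 + u = u)
b(f, 120) - ((7854 + 10606) + d(37, -116)) = 120 - ((7854 + 10606) + 99) = 120 - (18460 + 99) = 120 - 1*18559 = 120 - 18559 = -18439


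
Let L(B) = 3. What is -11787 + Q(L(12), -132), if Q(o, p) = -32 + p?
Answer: -11951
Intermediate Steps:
-11787 + Q(L(12), -132) = -11787 + (-32 - 132) = -11787 - 164 = -11951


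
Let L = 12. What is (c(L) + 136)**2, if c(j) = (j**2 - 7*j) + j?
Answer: 43264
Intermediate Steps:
c(j) = j**2 - 6*j
(c(L) + 136)**2 = (12*(-6 + 12) + 136)**2 = (12*6 + 136)**2 = (72 + 136)**2 = 208**2 = 43264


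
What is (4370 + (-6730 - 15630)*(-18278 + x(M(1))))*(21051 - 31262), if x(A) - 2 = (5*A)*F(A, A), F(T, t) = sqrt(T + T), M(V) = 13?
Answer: -4172783659030 + 14840667400*sqrt(26) ≈ -4.0971e+12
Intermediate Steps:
F(T, t) = sqrt(2)*sqrt(T) (F(T, t) = sqrt(2*T) = sqrt(2)*sqrt(T))
x(A) = 2 + 5*sqrt(2)*A**(3/2) (x(A) = 2 + (5*A)*(sqrt(2)*sqrt(A)) = 2 + 5*sqrt(2)*A**(3/2))
(4370 + (-6730 - 15630)*(-18278 + x(M(1))))*(21051 - 31262) = (4370 + (-6730 - 15630)*(-18278 + (2 + 5*sqrt(2)*13**(3/2))))*(21051 - 31262) = (4370 - 22360*(-18278 + (2 + 5*sqrt(2)*(13*sqrt(13)))))*(-10211) = (4370 - 22360*(-18278 + (2 + 65*sqrt(26))))*(-10211) = (4370 - 22360*(-18276 + 65*sqrt(26)))*(-10211) = (4370 + (408651360 - 1453400*sqrt(26)))*(-10211) = (408655730 - 1453400*sqrt(26))*(-10211) = -4172783659030 + 14840667400*sqrt(26)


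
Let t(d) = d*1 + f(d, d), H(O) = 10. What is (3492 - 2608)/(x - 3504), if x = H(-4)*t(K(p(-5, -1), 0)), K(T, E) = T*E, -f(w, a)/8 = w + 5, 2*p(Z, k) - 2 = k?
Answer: -221/976 ≈ -0.22643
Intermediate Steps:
p(Z, k) = 1 + k/2
f(w, a) = -40 - 8*w (f(w, a) = -8*(w + 5) = -8*(5 + w) = -40 - 8*w)
K(T, E) = E*T
t(d) = -40 - 7*d (t(d) = d*1 + (-40 - 8*d) = d + (-40 - 8*d) = -40 - 7*d)
x = -400 (x = 10*(-40 - 0*(1 + (½)*(-1))) = 10*(-40 - 0*(1 - ½)) = 10*(-40 - 0/2) = 10*(-40 - 7*0) = 10*(-40 + 0) = 10*(-40) = -400)
(3492 - 2608)/(x - 3504) = (3492 - 2608)/(-400 - 3504) = 884/(-3904) = 884*(-1/3904) = -221/976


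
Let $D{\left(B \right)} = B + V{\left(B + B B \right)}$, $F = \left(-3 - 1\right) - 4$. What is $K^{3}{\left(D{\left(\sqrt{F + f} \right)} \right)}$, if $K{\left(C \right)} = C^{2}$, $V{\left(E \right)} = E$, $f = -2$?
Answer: $-2664000 + 208000 i \sqrt{10} \approx -2.664 \cdot 10^{6} + 6.5775 \cdot 10^{5} i$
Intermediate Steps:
$F = -8$ ($F = -4 - 4 = -8$)
$D{\left(B \right)} = B^{2} + 2 B$ ($D{\left(B \right)} = B + \left(B + B B\right) = B + \left(B + B^{2}\right) = B^{2} + 2 B$)
$K^{3}{\left(D{\left(\sqrt{F + f} \right)} \right)} = \left(\left(\sqrt{-8 - 2} \left(2 + \sqrt{-8 - 2}\right)\right)^{2}\right)^{3} = \left(\left(\sqrt{-10} \left(2 + \sqrt{-10}\right)\right)^{2}\right)^{3} = \left(\left(i \sqrt{10} \left(2 + i \sqrt{10}\right)\right)^{2}\right)^{3} = \left(- 10 \left(2 + i \sqrt{10}\right)^{2}\right)^{3} = - 1000 \left(2 + i \sqrt{10}\right)^{6}$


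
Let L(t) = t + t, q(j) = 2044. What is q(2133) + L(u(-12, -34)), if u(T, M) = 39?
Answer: 2122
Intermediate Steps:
L(t) = 2*t
q(2133) + L(u(-12, -34)) = 2044 + 2*39 = 2044 + 78 = 2122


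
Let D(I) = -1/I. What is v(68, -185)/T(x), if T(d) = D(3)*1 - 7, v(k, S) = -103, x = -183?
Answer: 309/22 ≈ 14.045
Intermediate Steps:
T(d) = -22/3 (T(d) = -1/3*1 - 7 = -1*⅓*1 - 7 = -⅓*1 - 7 = -⅓ - 7 = -22/3)
v(68, -185)/T(x) = -103/(-22/3) = -103*(-3/22) = 309/22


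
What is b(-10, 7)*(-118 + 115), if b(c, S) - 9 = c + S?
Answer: -18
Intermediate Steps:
b(c, S) = 9 + S + c (b(c, S) = 9 + (c + S) = 9 + (S + c) = 9 + S + c)
b(-10, 7)*(-118 + 115) = (9 + 7 - 10)*(-118 + 115) = 6*(-3) = -18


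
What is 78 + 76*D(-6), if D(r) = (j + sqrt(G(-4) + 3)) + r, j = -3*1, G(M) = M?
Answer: -606 + 76*I ≈ -606.0 + 76.0*I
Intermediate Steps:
j = -3
D(r) = -3 + I + r (D(r) = (-3 + sqrt(-4 + 3)) + r = (-3 + sqrt(-1)) + r = (-3 + I) + r = -3 + I + r)
78 + 76*D(-6) = 78 + 76*(-3 + I - 6) = 78 + 76*(-9 + I) = 78 + (-684 + 76*I) = -606 + 76*I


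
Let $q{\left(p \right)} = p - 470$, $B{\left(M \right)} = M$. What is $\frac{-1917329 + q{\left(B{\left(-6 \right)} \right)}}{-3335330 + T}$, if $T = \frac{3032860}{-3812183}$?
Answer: $\frac{1462204723663}{2542978271650} \approx 0.575$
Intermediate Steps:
$q{\left(p \right)} = -470 + p$
$T = - \frac{3032860}{3812183}$ ($T = 3032860 \left(- \frac{1}{3812183}\right) = - \frac{3032860}{3812183} \approx -0.79557$)
$\frac{-1917329 + q{\left(B{\left(-6 \right)} \right)}}{-3335330 + T} = \frac{-1917329 - 476}{-3335330 - \frac{3032860}{3812183}} = \frac{-1917329 - 476}{- \frac{12714891358250}{3812183}} = \left(-1917805\right) \left(- \frac{3812183}{12714891358250}\right) = \frac{1462204723663}{2542978271650}$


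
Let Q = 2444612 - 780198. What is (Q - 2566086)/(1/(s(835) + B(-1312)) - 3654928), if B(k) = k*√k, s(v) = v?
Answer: 7444970332352823211528/30178191766942843576993 + 4731974656*I*√82/30178191766942843576993 ≈ 0.2467 + 1.4199e-12*I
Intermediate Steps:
B(k) = k^(3/2)
Q = 1664414
(Q - 2566086)/(1/(s(835) + B(-1312)) - 3654928) = (1664414 - 2566086)/(1/(835 + (-1312)^(3/2)) - 3654928) = -901672/(1/(835 - 5248*I*√82) - 3654928) = -901672/(-3654928 + 1/(835 - 5248*I*√82))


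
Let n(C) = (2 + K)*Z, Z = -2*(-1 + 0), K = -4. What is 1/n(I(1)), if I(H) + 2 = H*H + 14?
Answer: -1/4 ≈ -0.25000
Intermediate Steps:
I(H) = 12 + H**2 (I(H) = -2 + (H*H + 14) = -2 + (H**2 + 14) = -2 + (14 + H**2) = 12 + H**2)
Z = 2 (Z = -2*(-1) = 2)
n(C) = -4 (n(C) = (2 - 4)*2 = -2*2 = -4)
1/n(I(1)) = 1/(-4) = -1/4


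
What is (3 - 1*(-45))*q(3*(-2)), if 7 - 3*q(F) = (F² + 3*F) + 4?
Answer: -240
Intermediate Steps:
q(F) = 1 - F - F²/3 (q(F) = 7/3 - ((F² + 3*F) + 4)/3 = 7/3 - (4 + F² + 3*F)/3 = 7/3 + (-4/3 - F - F²/3) = 1 - F - F²/3)
(3 - 1*(-45))*q(3*(-2)) = (3 - 1*(-45))*(1 - 3*(-2) - (3*(-2))²/3) = (3 + 45)*(1 - 1*(-6) - ⅓*(-6)²) = 48*(1 + 6 - ⅓*36) = 48*(1 + 6 - 12) = 48*(-5) = -240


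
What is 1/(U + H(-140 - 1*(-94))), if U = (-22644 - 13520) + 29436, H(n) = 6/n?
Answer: -23/154747 ≈ -0.00014863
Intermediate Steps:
U = -6728 (U = -36164 + 29436 = -6728)
1/(U + H(-140 - 1*(-94))) = 1/(-6728 + 6/(-140 - 1*(-94))) = 1/(-6728 + 6/(-140 + 94)) = 1/(-6728 + 6/(-46)) = 1/(-6728 + 6*(-1/46)) = 1/(-6728 - 3/23) = 1/(-154747/23) = -23/154747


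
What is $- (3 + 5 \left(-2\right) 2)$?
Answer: $17$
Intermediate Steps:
$- (3 + 5 \left(-2\right) 2) = - (3 - 20) = \left(-1\right) \left(-17\right) = 17$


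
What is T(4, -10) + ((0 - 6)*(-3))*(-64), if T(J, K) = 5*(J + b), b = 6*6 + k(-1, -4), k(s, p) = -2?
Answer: -962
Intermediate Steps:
b = 34 (b = 6*6 - 2 = 36 - 2 = 34)
T(J, K) = 170 + 5*J (T(J, K) = 5*(J + 34) = 5*(34 + J) = 170 + 5*J)
T(4, -10) + ((0 - 6)*(-3))*(-64) = (170 + 5*4) + ((0 - 6)*(-3))*(-64) = (170 + 20) - 6*(-3)*(-64) = 190 + 18*(-64) = 190 - 1152 = -962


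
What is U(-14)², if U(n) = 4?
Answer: 16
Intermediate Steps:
U(-14)² = 4² = 16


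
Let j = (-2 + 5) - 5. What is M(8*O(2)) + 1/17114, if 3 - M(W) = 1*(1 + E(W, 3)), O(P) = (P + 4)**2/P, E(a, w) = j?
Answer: 68457/17114 ≈ 4.0001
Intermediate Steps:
j = -2 (j = 3 - 5 = -2)
E(a, w) = -2
O(P) = (4 + P)**2/P
M(W) = 4 (M(W) = 3 - (1 - 2) = 3 - (-1) = 3 - 1*(-1) = 3 + 1 = 4)
M(8*O(2)) + 1/17114 = 4 + 1/17114 = 68457/17114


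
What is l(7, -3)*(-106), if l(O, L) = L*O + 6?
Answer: 1590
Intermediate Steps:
l(O, L) = 6 + L*O
l(7, -3)*(-106) = (6 - 3*7)*(-106) = (6 - 21)*(-106) = -15*(-106) = 1590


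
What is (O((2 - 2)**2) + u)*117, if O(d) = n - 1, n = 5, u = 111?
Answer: 13455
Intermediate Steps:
O(d) = 4 (O(d) = 5 - 1 = 4)
(O((2 - 2)**2) + u)*117 = (4 + 111)*117 = 115*117 = 13455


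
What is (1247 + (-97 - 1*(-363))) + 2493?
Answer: 4006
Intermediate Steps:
(1247 + (-97 - 1*(-363))) + 2493 = (1247 + (-97 + 363)) + 2493 = (1247 + 266) + 2493 = 1513 + 2493 = 4006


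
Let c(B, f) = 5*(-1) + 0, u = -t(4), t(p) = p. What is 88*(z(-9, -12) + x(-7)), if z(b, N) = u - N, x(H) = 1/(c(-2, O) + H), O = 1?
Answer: 2090/3 ≈ 696.67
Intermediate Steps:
u = -4 (u = -1*4 = -4)
c(B, f) = -5 (c(B, f) = -5 + 0 = -5)
x(H) = 1/(-5 + H)
z(b, N) = -4 - N
88*(z(-9, -12) + x(-7)) = 88*((-4 - 1*(-12)) + 1/(-5 - 7)) = 88*((-4 + 12) + 1/(-12)) = 88*(8 - 1/12) = 88*(95/12) = 2090/3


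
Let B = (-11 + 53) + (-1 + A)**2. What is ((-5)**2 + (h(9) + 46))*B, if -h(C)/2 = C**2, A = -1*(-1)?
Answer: -3822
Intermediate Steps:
A = 1
h(C) = -2*C**2
B = 42 (B = (-11 + 53) + (-1 + 1)**2 = 42 + 0**2 = 42 + 0 = 42)
((-5)**2 + (h(9) + 46))*B = ((-5)**2 + (-2*9**2 + 46))*42 = (25 + (-2*81 + 46))*42 = (25 + (-162 + 46))*42 = (25 - 116)*42 = -91*42 = -3822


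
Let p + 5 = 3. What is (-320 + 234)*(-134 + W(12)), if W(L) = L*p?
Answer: 13588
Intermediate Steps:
p = -2 (p = -5 + 3 = -2)
W(L) = -2*L (W(L) = L*(-2) = -2*L)
(-320 + 234)*(-134 + W(12)) = (-320 + 234)*(-134 - 2*12) = -86*(-134 - 24) = -86*(-158) = 13588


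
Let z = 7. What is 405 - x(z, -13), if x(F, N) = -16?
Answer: 421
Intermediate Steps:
405 - x(z, -13) = 405 - 1*(-16) = 405 + 16 = 421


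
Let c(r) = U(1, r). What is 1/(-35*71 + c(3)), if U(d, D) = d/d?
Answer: -1/2484 ≈ -0.00040258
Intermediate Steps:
U(d, D) = 1
c(r) = 1
1/(-35*71 + c(3)) = 1/(-35*71 + 1) = 1/(-2485 + 1) = 1/(-2484) = -1/2484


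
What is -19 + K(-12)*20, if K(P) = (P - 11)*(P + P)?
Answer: 11021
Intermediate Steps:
K(P) = 2*P*(-11 + P) (K(P) = (-11 + P)*(2*P) = 2*P*(-11 + P))
-19 + K(-12)*20 = -19 + (2*(-12)*(-11 - 12))*20 = -19 + (2*(-12)*(-23))*20 = -19 + 552*20 = -19 + 11040 = 11021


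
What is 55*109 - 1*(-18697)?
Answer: 24692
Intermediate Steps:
55*109 - 1*(-18697) = 5995 + 18697 = 24692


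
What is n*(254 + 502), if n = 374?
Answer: 282744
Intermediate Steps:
n*(254 + 502) = 374*(254 + 502) = 374*756 = 282744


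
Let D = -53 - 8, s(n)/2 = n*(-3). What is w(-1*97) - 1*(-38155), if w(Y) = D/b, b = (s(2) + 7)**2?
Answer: 953814/25 ≈ 38153.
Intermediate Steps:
s(n) = -6*n (s(n) = 2*(n*(-3)) = 2*(-3*n) = -6*n)
b = 25 (b = (-6*2 + 7)**2 = (-12 + 7)**2 = (-5)**2 = 25)
D = -61
w(Y) = -61/25
w(-1*97) - 1*(-38155) = -61/25 - 1*(-38155) = -61/25 + 38155 = 953814/25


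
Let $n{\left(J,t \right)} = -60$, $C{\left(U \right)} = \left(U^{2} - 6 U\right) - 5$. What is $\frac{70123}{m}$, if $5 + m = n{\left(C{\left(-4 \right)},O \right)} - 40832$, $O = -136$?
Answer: $- \frac{70123}{40897} \approx -1.7146$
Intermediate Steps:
$C{\left(U \right)} = -5 + U^{2} - 6 U$
$m = -40897$ ($m = -5 - 40892 = -40897$)
$\frac{70123}{m} = \frac{70123}{-40897} = 70123 \left(- \frac{1}{40897}\right) = - \frac{70123}{40897}$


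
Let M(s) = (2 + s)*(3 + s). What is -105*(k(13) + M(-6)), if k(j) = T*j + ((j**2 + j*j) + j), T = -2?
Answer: -35385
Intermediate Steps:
k(j) = -j + 2*j**2 (k(j) = -2*j + ((j**2 + j*j) + j) = -2*j + ((j**2 + j**2) + j) = -2*j + (2*j**2 + j) = -2*j + (j + 2*j**2) = -j + 2*j**2)
-105*(k(13) + M(-6)) = -105*(13*(-1 + 2*13) + (6 + (-6)**2 + 5*(-6))) = -105*(13*(-1 + 26) + (6 + 36 - 30)) = -105*(13*25 + 12) = -105*(325 + 12) = -105*337 = -35385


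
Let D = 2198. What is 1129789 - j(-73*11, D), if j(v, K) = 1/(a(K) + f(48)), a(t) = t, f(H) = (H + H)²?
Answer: 12895411645/11414 ≈ 1.1298e+6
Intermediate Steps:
f(H) = 4*H² (f(H) = (2*H)² = 4*H²)
j(v, K) = 1/(9216 + K) (j(v, K) = 1/(K + 4*48²) = 1/(K + 4*2304) = 1/(K + 9216) = 1/(9216 + K))
1129789 - j(-73*11, D) = 1129789 - 1/(9216 + 2198) = 1129789 - 1/11414 = 12895411645/11414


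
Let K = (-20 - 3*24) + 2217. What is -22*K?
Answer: -46750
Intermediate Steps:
K = 2125 (K = (-20 - 72) + 2217 = -92 + 2217 = 2125)
-22*K = -22*2125 = -46750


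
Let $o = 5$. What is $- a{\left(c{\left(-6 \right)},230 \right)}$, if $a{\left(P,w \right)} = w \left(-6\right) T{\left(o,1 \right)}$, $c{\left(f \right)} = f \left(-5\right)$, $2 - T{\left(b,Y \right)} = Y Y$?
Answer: $1380$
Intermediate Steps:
$T{\left(b,Y \right)} = 2 - Y^{2}$ ($T{\left(b,Y \right)} = 2 - Y Y = 2 - Y^{2}$)
$c{\left(f \right)} = - 5 f$
$a{\left(P,w \right)} = - 6 w$ ($a{\left(P,w \right)} = w \left(-6\right) \left(2 - 1^{2}\right) = - 6 w \left(2 - 1\right) = - 6 w 1 = - 6 w$)
$- a{\left(c{\left(-6 \right)},230 \right)} = - \left(-6\right) 230 = \left(-1\right) \left(-1380\right) = 1380$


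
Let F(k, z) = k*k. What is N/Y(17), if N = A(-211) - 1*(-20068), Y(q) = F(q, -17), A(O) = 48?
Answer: 20116/289 ≈ 69.605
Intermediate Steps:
F(k, z) = k²
Y(q) = q²
N = 20116 (N = 48 - 1*(-20068) = 48 + 20068 = 20116)
N/Y(17) = 20116/(17²) = 20116/289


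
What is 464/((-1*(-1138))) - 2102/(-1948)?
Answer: 823987/554206 ≈ 1.4868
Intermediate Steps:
464/((-1*(-1138))) - 2102/(-1948) = 464/1138 - 2102*(-1/1948) = 464*(1/1138) + 1051/974 = 232/569 + 1051/974 = 823987/554206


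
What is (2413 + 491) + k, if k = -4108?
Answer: -1204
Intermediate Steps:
(2413 + 491) + k = (2413 + 491) - 4108 = 2904 - 4108 = -1204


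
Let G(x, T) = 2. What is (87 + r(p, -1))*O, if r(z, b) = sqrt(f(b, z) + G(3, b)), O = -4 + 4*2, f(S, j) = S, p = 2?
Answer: 352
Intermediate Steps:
O = 4 (O = -4 + 8 = 4)
r(z, b) = sqrt(2 + b) (r(z, b) = sqrt(b + 2) = sqrt(2 + b))
(87 + r(p, -1))*O = (87 + sqrt(2 - 1))*4 = (87 + sqrt(1))*4 = (87 + 1)*4 = 88*4 = 352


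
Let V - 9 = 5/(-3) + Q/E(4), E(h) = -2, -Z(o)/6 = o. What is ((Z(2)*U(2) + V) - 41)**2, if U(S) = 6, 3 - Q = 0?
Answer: 413449/36 ≈ 11485.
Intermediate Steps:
Q = 3 (Q = 3 - 1*0 = 3 + 0 = 3)
Z(o) = -6*o
V = 35/6 (V = 9 + (5/(-3) + 3/(-2)) = 9 + (5*(-1/3) + 3*(-1/2)) = 9 + (-5/3 - 3/2) = 9 - 19/6 = 35/6 ≈ 5.8333)
((Z(2)*U(2) + V) - 41)**2 = ((-6*2*6 + 35/6) - 41)**2 = ((-12*6 + 35/6) - 41)**2 = ((-72 + 35/6) - 41)**2 = (-397/6 - 41)**2 = (-643/6)**2 = 413449/36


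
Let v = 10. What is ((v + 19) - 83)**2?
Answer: 2916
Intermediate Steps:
((v + 19) - 83)**2 = ((10 + 19) - 83)**2 = (29 - 83)**2 = (-54)**2 = 2916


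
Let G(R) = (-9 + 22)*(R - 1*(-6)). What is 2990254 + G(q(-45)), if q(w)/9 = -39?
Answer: 2985769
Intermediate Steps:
q(w) = -351 (q(w) = 9*(-39) = -351)
G(R) = 78 + 13*R (G(R) = 13*(R + 6) = 13*(6 + R) = 78 + 13*R)
2990254 + G(q(-45)) = 2990254 + (78 + 13*(-351)) = 2990254 + (78 - 4563) = 2990254 - 4485 = 2985769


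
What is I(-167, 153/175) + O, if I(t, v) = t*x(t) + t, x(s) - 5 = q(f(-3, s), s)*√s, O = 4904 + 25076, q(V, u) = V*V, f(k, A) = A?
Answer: 28978 - 4657463*I*√167 ≈ 28978.0 - 6.0188e+7*I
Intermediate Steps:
q(V, u) = V²
O = 29980
x(s) = 5 + s^(5/2) (x(s) = 5 + s²*√s = 5 + s^(5/2))
I(t, v) = t + t*(5 + t^(5/2)) (I(t, v) = t*(5 + t^(5/2)) + t = t + t*(5 + t^(5/2)))
I(-167, 153/175) + O = -167*(6 + (-167)^(5/2)) + 29980 = -167*(6 + 27889*I*√167) + 29980 = (-1002 - 4657463*I*√167) + 29980 = 28978 - 4657463*I*√167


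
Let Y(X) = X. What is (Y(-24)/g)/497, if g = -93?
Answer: 8/15407 ≈ 0.00051924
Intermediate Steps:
(Y(-24)/g)/497 = -24/(-93)/497 = -24*(-1/93)*(1/497) = (8/31)*(1/497) = 8/15407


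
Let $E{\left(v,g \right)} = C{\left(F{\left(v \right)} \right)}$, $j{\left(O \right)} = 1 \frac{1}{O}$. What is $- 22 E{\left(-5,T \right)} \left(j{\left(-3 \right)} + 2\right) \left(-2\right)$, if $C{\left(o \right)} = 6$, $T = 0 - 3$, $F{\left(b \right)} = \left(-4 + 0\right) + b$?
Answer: $440$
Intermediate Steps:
$j{\left(O \right)} = \frac{1}{O}$
$F{\left(b \right)} = -4 + b$
$T = -3$ ($T = 0 - 3 = -3$)
$E{\left(v,g \right)} = 6$
$- 22 E{\left(-5,T \right)} \left(j{\left(-3 \right)} + 2\right) \left(-2\right) = \left(-22\right) 6 \left(\frac{1}{-3} + 2\right) \left(-2\right) = - 132 \left(- \frac{1}{3} + 2\right) \left(-2\right) = - 132 \cdot \frac{5}{3} \left(-2\right) = \left(-132\right) \left(- \frac{10}{3}\right) = 440$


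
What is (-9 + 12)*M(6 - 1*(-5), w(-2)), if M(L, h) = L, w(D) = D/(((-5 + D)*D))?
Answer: 33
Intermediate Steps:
w(D) = 1/(-5 + D) (w(D) = D/((D*(-5 + D))) = D*(1/(D*(-5 + D))) = 1/(-5 + D))
(-9 + 12)*M(6 - 1*(-5), w(-2)) = (-9 + 12)*(6 - 1*(-5)) = 3*(6 + 5) = 3*11 = 33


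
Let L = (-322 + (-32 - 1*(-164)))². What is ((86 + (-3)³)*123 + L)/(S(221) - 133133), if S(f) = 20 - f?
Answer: -43357/133334 ≈ -0.32518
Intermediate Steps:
L = 36100 (L = (-322 + (-32 + 164))² = (-322 + 132)² = (-190)² = 36100)
((86 + (-3)³)*123 + L)/(S(221) - 133133) = ((86 + (-3)³)*123 + 36100)/((20 - 1*221) - 133133) = ((86 - 27)*123 + 36100)/((20 - 221) - 133133) = (59*123 + 36100)/(-201 - 133133) = (7257 + 36100)/(-133334) = 43357*(-1/133334) = -43357/133334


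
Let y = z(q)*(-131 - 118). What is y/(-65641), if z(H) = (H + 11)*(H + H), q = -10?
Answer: -4980/65641 ≈ -0.075867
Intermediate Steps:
z(H) = 2*H*(11 + H) (z(H) = (11 + H)*(2*H) = 2*H*(11 + H))
y = 4980 (y = (2*(-10)*(11 - 10))*(-131 - 118) = (2*(-10)*1)*(-249) = -20*(-249) = 4980)
y/(-65641) = 4980/(-65641) = 4980*(-1/65641) = -4980/65641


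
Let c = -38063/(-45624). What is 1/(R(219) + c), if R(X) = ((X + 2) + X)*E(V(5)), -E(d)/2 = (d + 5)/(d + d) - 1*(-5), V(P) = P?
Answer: -45624/240856657 ≈ -0.00018942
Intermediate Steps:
c = 38063/45624 (c = -38063*(-1/45624) = 38063/45624 ≈ 0.83428)
E(d) = -10 - (5 + d)/d (E(d) = -2*((d + 5)/(d + d) - 1*(-5)) = -2*((5 + d)/((2*d)) + 5) = -2*((5 + d)*(1/(2*d)) + 5) = -2*((5 + d)/(2*d) + 5) = -2*(5 + (5 + d)/(2*d)) = -10 - (5 + d)/d)
R(X) = -24 - 24*X (R(X) = ((X + 2) + X)*(-11 - 5/5) = ((2 + X) + X)*(-11 - 5*⅕) = (2 + 2*X)*(-11 - 1) = (2 + 2*X)*(-12) = -24 - 24*X)
1/(R(219) + c) = 1/((-24 - 24*219) + 38063/45624) = 1/((-24 - 5256) + 38063/45624) = 1/(-5280 + 38063/45624) = 1/(-240856657/45624) = -45624/240856657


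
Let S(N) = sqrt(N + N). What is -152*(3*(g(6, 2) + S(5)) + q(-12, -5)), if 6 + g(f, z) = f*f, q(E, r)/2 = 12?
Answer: -17328 - 456*sqrt(10) ≈ -18770.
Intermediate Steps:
q(E, r) = 24 (q(E, r) = 2*12 = 24)
g(f, z) = -6 + f**2 (g(f, z) = -6 + f*f = -6 + f**2)
S(N) = sqrt(2)*sqrt(N) (S(N) = sqrt(2*N) = sqrt(2)*sqrt(N))
-152*(3*(g(6, 2) + S(5)) + q(-12, -5)) = -152*(3*((-6 + 6**2) + sqrt(2)*sqrt(5)) + 24) = -152*(3*((-6 + 36) + sqrt(10)) + 24) = -152*(3*(30 + sqrt(10)) + 24) = -152*((90 + 3*sqrt(10)) + 24) = -152*(114 + 3*sqrt(10)) = -17328 - 456*sqrt(10)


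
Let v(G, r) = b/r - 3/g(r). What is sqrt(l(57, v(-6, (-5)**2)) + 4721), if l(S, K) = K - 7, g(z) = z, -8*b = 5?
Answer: sqrt(1885542)/20 ≈ 68.657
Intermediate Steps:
b = -5/8 (b = -1/8*5 = -5/8 ≈ -0.62500)
v(G, r) = -29/(8*r) (v(G, r) = -5/(8*r) - 3/r = -29/(8*r))
l(S, K) = -7 + K
sqrt(l(57, v(-6, (-5)**2)) + 4721) = sqrt((-7 - 29/(8*((-5)**2))) + 4721) = sqrt((-7 - 29/8/25) + 4721) = sqrt((-7 - 29/8*1/25) + 4721) = sqrt((-7 - 29/200) + 4721) = sqrt(-1429/200 + 4721) = sqrt(942771/200) = sqrt(1885542)/20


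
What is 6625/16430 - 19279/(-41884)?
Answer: 1121199/1298404 ≈ 0.86352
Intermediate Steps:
6625/16430 - 19279/(-41884) = 6625*(1/16430) - 19279*(-1/41884) = 25/62 + 19279/41884 = 1121199/1298404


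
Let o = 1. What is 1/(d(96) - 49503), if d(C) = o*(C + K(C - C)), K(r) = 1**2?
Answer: -1/49406 ≈ -2.0240e-5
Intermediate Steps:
K(r) = 1
d(C) = 1 + C (d(C) = 1*(C + 1) = 1*(1 + C) = 1 + C)
1/(d(96) - 49503) = 1/((1 + 96) - 49503) = 1/(97 - 49503) = 1/(-49406) = -1/49406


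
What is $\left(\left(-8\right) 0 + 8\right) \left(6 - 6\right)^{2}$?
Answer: $0$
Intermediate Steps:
$\left(\left(-8\right) 0 + 8\right) \left(6 - 6\right)^{2} = \left(0 + 8\right) 0^{2} = 8 \cdot 0 = 0$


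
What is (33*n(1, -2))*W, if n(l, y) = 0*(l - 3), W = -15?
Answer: 0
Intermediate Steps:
n(l, y) = 0 (n(l, y) = 0*(-3 + l) = 0)
(33*n(1, -2))*W = (33*0)*(-15) = 0*(-15) = 0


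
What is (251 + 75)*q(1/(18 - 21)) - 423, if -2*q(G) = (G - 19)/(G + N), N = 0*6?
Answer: -9877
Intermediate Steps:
N = 0
q(G) = -(-19 + G)/(2*G) (q(G) = -(G - 19)/(2*(G + 0)) = -(-19 + G)/(2*G))
(251 + 75)*q(1/(18 - 21)) - 423 = (251 + 75)*((19 - 1/(18 - 21))/(2*(1/(18 - 21)))) - 423 = 326*((19 - 1/(-3))/(2*(1/(-3)))) - 423 = 326*((19 - 1*(-⅓))/(2*(-⅓))) - 423 = 326*((½)*(-3)*(19 + ⅓)) - 423 = 326*((½)*(-3)*(58/3)) - 423 = 326*(-29) - 423 = -9454 - 423 = -9877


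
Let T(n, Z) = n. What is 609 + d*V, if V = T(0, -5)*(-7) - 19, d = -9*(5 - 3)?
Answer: 951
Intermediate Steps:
d = -18 (d = -9*2 = -18)
V = -19 (V = 0*(-7) - 19 = 0 - 19 = -19)
609 + d*V = 609 - 18*(-19) = 609 + 342 = 951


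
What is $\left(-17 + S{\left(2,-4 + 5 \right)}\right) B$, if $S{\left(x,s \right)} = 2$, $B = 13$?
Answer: $-195$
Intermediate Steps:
$\left(-17 + S{\left(2,-4 + 5 \right)}\right) B = \left(-17 + 2\right) 13 = \left(-15\right) 13 = -195$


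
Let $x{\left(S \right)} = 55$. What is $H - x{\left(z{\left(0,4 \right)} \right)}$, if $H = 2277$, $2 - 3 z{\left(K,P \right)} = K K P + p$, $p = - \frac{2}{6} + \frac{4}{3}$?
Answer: $2222$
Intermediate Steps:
$p = 1$ ($p = \left(-2\right) \frac{1}{6} + 4 \cdot \frac{1}{3} = - \frac{1}{3} + \frac{4}{3} = 1$)
$z{\left(K,P \right)} = \frac{1}{3} - \frac{P K^{2}}{3}$ ($z{\left(K,P \right)} = \frac{2}{3} - \frac{K K P + 1}{3} = \frac{2}{3} - \frac{K^{2} P + 1}{3} = \frac{2}{3} - \frac{P K^{2} + 1}{3} = \frac{2}{3} - \frac{1 + P K^{2}}{3} = \frac{2}{3} - \left(\frac{1}{3} + \frac{P K^{2}}{3}\right) = \frac{1}{3} - \frac{P K^{2}}{3}$)
$H - x{\left(z{\left(0,4 \right)} \right)} = 2277 - 55 = 2222$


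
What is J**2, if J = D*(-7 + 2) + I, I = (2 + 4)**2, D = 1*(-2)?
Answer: 2116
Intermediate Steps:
D = -2
I = 36 (I = 6**2 = 36)
J = 46 (J = -2*(-7 + 2) + 36 = -2*(-5) + 36 = 10 + 36 = 46)
J**2 = 46**2 = 2116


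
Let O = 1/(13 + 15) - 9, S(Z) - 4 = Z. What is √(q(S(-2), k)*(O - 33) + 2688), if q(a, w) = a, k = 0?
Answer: √510398/14 ≈ 51.030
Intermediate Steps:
S(Z) = 4 + Z
O = -251/28 (O = 1/28 - 9 = -251/28 ≈ -8.9643)
√(q(S(-2), k)*(O - 33) + 2688) = √((4 - 2)*(-251/28 - 33) + 2688) = √(2*(-1175/28) + 2688) = √(-1175/14 + 2688) = √(36457/14) = √510398/14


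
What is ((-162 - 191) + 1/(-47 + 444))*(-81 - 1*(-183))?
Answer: -14294280/397 ≈ -36006.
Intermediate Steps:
((-162 - 191) + 1/(-47 + 444))*(-81 - 1*(-183)) = (-353 + 1/397)*(-81 + 183) = (-353 + 1/397)*102 = -140140/397*102 = -14294280/397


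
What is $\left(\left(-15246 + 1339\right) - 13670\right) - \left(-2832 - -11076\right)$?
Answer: $-35821$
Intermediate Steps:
$\left(\left(-15246 + 1339\right) - 13670\right) - \left(-2832 - -11076\right) = \left(-13907 - 13670\right) - \left(-2832 + 11076\right) = -27577 - 8244 = -35821$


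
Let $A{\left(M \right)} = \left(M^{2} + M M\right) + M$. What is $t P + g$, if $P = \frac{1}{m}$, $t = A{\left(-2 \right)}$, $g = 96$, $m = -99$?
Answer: $\frac{3166}{33} \approx 95.939$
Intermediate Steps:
$A{\left(M \right)} = M + 2 M^{2}$ ($A{\left(M \right)} = \left(M^{2} + M^{2}\right) + M = 2 M^{2} + M = M + 2 M^{2}$)
$t = 6$ ($t = - 2 \left(1 + 2 \left(-2\right)\right) = - 2 \left(1 - 4\right) = \left(-2\right) \left(-3\right) = 6$)
$P = - \frac{1}{99}$ ($P = \frac{1}{-99} = - \frac{1}{99} \approx -0.010101$)
$t P + g = 6 \left(- \frac{1}{99}\right) + 96 = - \frac{2}{33} + 96 = \frac{3166}{33}$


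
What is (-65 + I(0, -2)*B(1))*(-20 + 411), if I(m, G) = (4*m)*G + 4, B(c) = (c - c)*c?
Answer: -25415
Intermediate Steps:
B(c) = 0 (B(c) = 0*c = 0)
I(m, G) = 4 + 4*G*m (I(m, G) = 4*G*m + 4 = 4 + 4*G*m)
(-65 + I(0, -2)*B(1))*(-20 + 411) = (-65 + (4 + 4*(-2)*0)*0)*(-20 + 411) = (-65 + (4 + 0)*0)*391 = (-65 + 4*0)*391 = (-65 + 0)*391 = -65*391 = -25415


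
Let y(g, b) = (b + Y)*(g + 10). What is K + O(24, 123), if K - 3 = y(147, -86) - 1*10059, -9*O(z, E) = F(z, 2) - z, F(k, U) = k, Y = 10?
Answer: -21988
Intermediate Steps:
y(g, b) = (10 + b)*(10 + g) (y(g, b) = (b + 10)*(g + 10) = (10 + b)*(10 + g))
O(z, E) = 0 (O(z, E) = -(z - z)/9 = -⅑*0 = 0)
K = -21988 (K = 3 + ((100 + 10*(-86) + 10*147 - 86*147) - 1*10059) = 3 + ((100 - 860 + 1470 - 12642) - 10059) = 3 + (-11932 - 10059) = 3 - 21991 = -21988)
K + O(24, 123) = -21988 + 0 = -21988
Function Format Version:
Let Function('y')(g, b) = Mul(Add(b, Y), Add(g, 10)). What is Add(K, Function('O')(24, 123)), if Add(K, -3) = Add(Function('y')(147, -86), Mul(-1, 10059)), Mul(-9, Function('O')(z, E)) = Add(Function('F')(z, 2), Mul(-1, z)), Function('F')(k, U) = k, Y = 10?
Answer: -21988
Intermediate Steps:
Function('y')(g, b) = Mul(Add(10, b), Add(10, g)) (Function('y')(g, b) = Mul(Add(b, 10), Add(g, 10)) = Mul(Add(10, b), Add(10, g)))
Function('O')(z, E) = 0 (Function('O')(z, E) = Mul(Rational(-1, 9), Add(z, Mul(-1, z))) = Mul(Rational(-1, 9), 0) = 0)
K = -21988 (K = Add(3, Add(Add(100, Mul(10, -86), Mul(10, 147), Mul(-86, 147)), Mul(-1, 10059))) = Add(3, Add(Add(100, -860, 1470, -12642), -10059)) = Add(3, Add(-11932, -10059)) = Add(3, -21991) = -21988)
Add(K, Function('O')(24, 123)) = Add(-21988, 0) = -21988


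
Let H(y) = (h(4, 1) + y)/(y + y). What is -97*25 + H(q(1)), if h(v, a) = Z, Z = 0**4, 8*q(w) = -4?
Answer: -4849/2 ≈ -2424.5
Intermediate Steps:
q(w) = -1/2 (q(w) = (1/8)*(-4) = -1/2)
Z = 0
h(v, a) = 0
H(y) = 1/2 (H(y) = (0 + y)/(y + y) = y/((2*y)) = y*(1/(2*y)) = 1/2)
-97*25 + H(q(1)) = -97*25 + 1/2 = -2425 + 1/2 = -4849/2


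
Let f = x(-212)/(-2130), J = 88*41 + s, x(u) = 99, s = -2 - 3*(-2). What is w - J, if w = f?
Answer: -2564553/710 ≈ -3612.0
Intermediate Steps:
s = 4 (s = -2 + 6 = 4)
J = 3612 (J = 88*41 + 4 = 3608 + 4 = 3612)
f = -33/710 (f = 99/(-2130) = 99*(-1/2130) = -33/710 ≈ -0.046479)
w = -33/710 ≈ -0.046479
w - J = -33/710 - 1*3612 = -33/710 - 3612 = -2564553/710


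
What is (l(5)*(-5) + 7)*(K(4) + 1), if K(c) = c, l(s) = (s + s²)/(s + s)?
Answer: -40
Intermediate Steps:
l(s) = (s + s²)/(2*s) (l(s) = (s + s²)/((2*s)) = (s + s²)*(1/(2*s)) = (s + s²)/(2*s))
(l(5)*(-5) + 7)*(K(4) + 1) = ((½ + (½)*5)*(-5) + 7)*(4 + 1) = ((½ + 5/2)*(-5) + 7)*5 = (3*(-5) + 7)*5 = (-15 + 7)*5 = -8*5 = -40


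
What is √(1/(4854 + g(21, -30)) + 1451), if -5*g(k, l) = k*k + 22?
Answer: 3*√91376455926/23807 ≈ 38.092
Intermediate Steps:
g(k, l) = -22/5 - k²/5 (g(k, l) = -(k*k + 22)/5 = -(k² + 22)/5 = -(22 + k²)/5 = -22/5 - k²/5)
√(1/(4854 + g(21, -30)) + 1451) = √(1/(4854 + (-22/5 - ⅕*21²)) + 1451) = √(1/(4854 + (-22/5 - ⅕*441)) + 1451) = √(1/(4854 + (-22/5 - 441/5)) + 1451) = √(1/(4854 - 463/5) + 1451) = √(1/(23807/5) + 1451) = √(5/23807 + 1451) = √(34543962/23807) = 3*√91376455926/23807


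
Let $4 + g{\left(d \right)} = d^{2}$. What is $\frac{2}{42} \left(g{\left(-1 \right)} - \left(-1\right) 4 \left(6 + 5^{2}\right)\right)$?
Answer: $\frac{121}{21} \approx 5.7619$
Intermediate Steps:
$g{\left(d \right)} = -4 + d^{2}$
$\frac{2}{42} \left(g{\left(-1 \right)} - \left(-1\right) 4 \left(6 + 5^{2}\right)\right) = \frac{2}{42} \left(\left(-4 + \left(-1\right)^{2}\right) - \left(-1\right) 4 \left(6 + 5^{2}\right)\right) = 2 \cdot \frac{1}{42} \left(\left(-4 + 1\right) - - 4 \left(6 + 25\right)\right) = \frac{-3 - \left(-4\right) 31}{21} = \frac{-3 - -124}{21} = \frac{-3 + 124}{21} = \frac{1}{21} \cdot 121 = \frac{121}{21}$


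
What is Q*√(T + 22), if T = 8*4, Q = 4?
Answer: 12*√6 ≈ 29.394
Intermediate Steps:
T = 32
Q*√(T + 22) = 4*√(32 + 22) = 4*√54 = 4*(3*√6) = 12*√6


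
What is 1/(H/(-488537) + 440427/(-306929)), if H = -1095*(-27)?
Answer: -21420881839/32034177312 ≈ -0.66869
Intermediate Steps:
H = 29565
1/(H/(-488537) + 440427/(-306929)) = 1/(29565/(-488537) + 440427/(-306929)) = 1/(29565*(-1/488537) + 440427*(-1/306929)) = 1/(-29565/488537 - 440427/306929) = 1/(-32034177312/21420881839) = -21420881839/32034177312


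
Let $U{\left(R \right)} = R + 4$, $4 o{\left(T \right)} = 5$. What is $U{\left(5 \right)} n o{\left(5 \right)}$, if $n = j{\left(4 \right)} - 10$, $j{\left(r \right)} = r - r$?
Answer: $- \frac{225}{2} \approx -112.5$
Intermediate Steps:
$j{\left(r \right)} = 0$
$o{\left(T \right)} = \frac{5}{4}$ ($o{\left(T \right)} = \frac{1}{4} \cdot 5 = \frac{5}{4}$)
$U{\left(R \right)} = 4 + R$
$n = -10$ ($n = 0 - 10 = -10$)
$U{\left(5 \right)} n o{\left(5 \right)} = \left(4 + 5\right) \left(-10\right) \frac{5}{4} = 9 \left(-10\right) \frac{5}{4} = \left(-90\right) \frac{5}{4} = - \frac{225}{2}$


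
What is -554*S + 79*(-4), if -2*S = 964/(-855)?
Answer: -537208/855 ≈ -628.31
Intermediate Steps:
S = 482/855 (S = -482/(-855) = -482*(-1)/855 = -1/2*(-964/855) = 482/855 ≈ 0.56374)
-554*S + 79*(-4) = -554*482/855 + 79*(-4) = -267028/855 - 316 = -537208/855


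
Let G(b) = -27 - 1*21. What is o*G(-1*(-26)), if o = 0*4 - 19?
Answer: 912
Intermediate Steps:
o = -19 (o = 0 - 19 = -19)
G(b) = -48 (G(b) = -27 - 21 = -48)
o*G(-1*(-26)) = -19*(-48) = 912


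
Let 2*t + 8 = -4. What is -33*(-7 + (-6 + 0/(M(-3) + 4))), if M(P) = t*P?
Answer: 429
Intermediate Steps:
t = -6 (t = -4 + (½)*(-4) = -4 - 2 = -6)
M(P) = -6*P
-33*(-7 + (-6 + 0/(M(-3) + 4))) = -33*(-7 + (-6 + 0/(-6*(-3) + 4))) = -33*(-7 + (-6 + 0/(18 + 4))) = -33*(-7 + (-6 + 0/22)) = -33*(-7 + (-6 + 0*(1/22))) = -33*(-7 + (-6 + 0)) = -33*(-7 - 6) = -33*(-13) = 429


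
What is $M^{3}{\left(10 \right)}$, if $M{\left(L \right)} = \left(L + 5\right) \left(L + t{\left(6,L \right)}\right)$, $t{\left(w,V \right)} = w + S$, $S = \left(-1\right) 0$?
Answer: $13824000$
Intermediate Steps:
$S = 0$
$t{\left(w,V \right)} = w$ ($t{\left(w,V \right)} = w + 0 = w$)
$M{\left(L \right)} = \left(5 + L\right) \left(6 + L\right)$ ($M{\left(L \right)} = \left(L + 5\right) \left(L + 6\right) = \left(5 + L\right) \left(6 + L\right)$)
$M^{3}{\left(10 \right)} = \left(30 + 10^{2} + 11 \cdot 10\right)^{3} = \left(30 + 100 + 110\right)^{3} = 240^{3} = 13824000$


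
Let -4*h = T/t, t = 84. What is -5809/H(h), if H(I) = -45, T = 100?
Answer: 5809/45 ≈ 129.09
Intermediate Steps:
h = -25/84 ≈ -0.29762
-5809/H(h) = -5809/(-45) = -5809*(-1/45) = 5809/45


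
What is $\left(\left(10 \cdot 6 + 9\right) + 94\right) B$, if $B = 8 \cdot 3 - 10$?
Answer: $2282$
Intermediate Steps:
$B = 14$ ($B = 24 - 10 = 14$)
$\left(\left(10 \cdot 6 + 9\right) + 94\right) B = \left(\left(10 \cdot 6 + 9\right) + 94\right) 14 = \left(\left(60 + 9\right) + 94\right) 14 = \left(69 + 94\right) 14 = 163 \cdot 14 = 2282$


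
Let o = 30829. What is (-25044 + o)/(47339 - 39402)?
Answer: 5785/7937 ≈ 0.72886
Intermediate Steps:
(-25044 + o)/(47339 - 39402) = (-25044 + 30829)/(47339 - 39402) = 5785/7937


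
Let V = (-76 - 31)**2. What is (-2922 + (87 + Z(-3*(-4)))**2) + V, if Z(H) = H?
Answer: 18328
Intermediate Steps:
V = 11449 (V = (-107)**2 = 11449)
(-2922 + (87 + Z(-3*(-4)))**2) + V = (-2922 + (87 - 3*(-4))**2) + 11449 = (-2922 + (87 + 12)**2) + 11449 = (-2922 + 99**2) + 11449 = (-2922 + 9801) + 11449 = 6879 + 11449 = 18328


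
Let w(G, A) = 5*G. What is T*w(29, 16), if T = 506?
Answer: 73370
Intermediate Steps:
T*w(29, 16) = 506*(5*29) = 506*145 = 73370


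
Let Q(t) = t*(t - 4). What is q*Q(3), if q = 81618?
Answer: -244854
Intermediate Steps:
Q(t) = t*(-4 + t)
q*Q(3) = 81618*(3*(-4 + 3)) = 81618*(3*(-1)) = 81618*(-3) = -244854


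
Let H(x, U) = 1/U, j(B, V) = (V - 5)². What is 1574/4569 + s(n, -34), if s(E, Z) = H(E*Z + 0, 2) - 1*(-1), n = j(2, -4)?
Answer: 16855/9138 ≈ 1.8445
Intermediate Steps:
j(B, V) = (-5 + V)²
n = 81 (n = (-5 - 4)² = (-9)² = 81)
s(E, Z) = 3/2 (s(E, Z) = 1/2 - 1*(-1) = ½ + 1 = 3/2)
1574/4569 + s(n, -34) = 1574/4569 + 3/2 = 16855/9138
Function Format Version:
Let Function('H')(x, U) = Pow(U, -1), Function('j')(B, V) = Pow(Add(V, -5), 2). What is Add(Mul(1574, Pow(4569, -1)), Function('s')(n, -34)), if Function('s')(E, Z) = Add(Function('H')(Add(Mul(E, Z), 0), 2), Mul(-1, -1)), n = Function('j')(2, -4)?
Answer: Rational(16855, 9138) ≈ 1.8445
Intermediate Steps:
Function('j')(B, V) = Pow(Add(-5, V), 2)
n = 81 (n = Pow(Add(-5, -4), 2) = Pow(-9, 2) = 81)
Function('s')(E, Z) = Rational(3, 2) (Function('s')(E, Z) = Add(Pow(2, -1), Mul(-1, -1)) = Add(Rational(1, 2), 1) = Rational(3, 2))
Add(Mul(1574, Pow(4569, -1)), Function('s')(n, -34)) = Add(Mul(1574, Pow(4569, -1)), Rational(3, 2)) = Add(Mul(1574, Rational(1, 4569)), Rational(3, 2)) = Add(Rational(1574, 4569), Rational(3, 2)) = Rational(16855, 9138)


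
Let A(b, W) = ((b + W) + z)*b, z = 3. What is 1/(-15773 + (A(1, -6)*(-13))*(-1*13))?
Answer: -1/16111 ≈ -6.2069e-5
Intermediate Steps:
A(b, W) = b*(3 + W + b) (A(b, W) = ((b + W) + 3)*b = ((W + b) + 3)*b = (3 + W + b)*b = b*(3 + W + b))
1/(-15773 + (A(1, -6)*(-13))*(-1*13)) = 1/(-15773 + ((1*(3 - 6 + 1))*(-13))*(-1*13)) = 1/(-15773 + ((1*(-2))*(-13))*(-13)) = 1/(-15773 - 2*(-13)*(-13)) = 1/(-15773 + 26*(-13)) = 1/(-15773 - 338) = 1/(-16111) = -1/16111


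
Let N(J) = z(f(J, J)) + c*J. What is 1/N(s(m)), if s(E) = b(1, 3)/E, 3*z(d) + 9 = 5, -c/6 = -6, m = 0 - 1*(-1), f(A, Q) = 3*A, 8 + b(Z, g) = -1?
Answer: -3/976 ≈ -0.0030738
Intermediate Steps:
b(Z, g) = -9 (b(Z, g) = -8 - 1 = -9)
m = 1 (m = 0 + 1 = 1)
c = 36 (c = -6*(-6) = 36)
z(d) = -4/3 (z(d) = -3 + (⅓)*5 = -3 + 5/3 = -4/3)
s(E) = -9/E
N(J) = -4/3 + 36*J
1/N(s(m)) = 1/(-4/3 + 36*(-9/1)) = 1/(-4/3 + 36*(-9*1)) = 1/(-4/3 + 36*(-9)) = 1/(-4/3 - 324) = 1/(-976/3) = -3/976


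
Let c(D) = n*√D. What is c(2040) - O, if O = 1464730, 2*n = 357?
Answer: -1464730 + 357*√510 ≈ -1.4567e+6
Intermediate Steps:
n = 357/2 (n = (½)*357 = 357/2 ≈ 178.50)
c(D) = 357*√D/2
c(2040) - O = 357*√2040/2 - 1*1464730 = 357*(2*√510)/2 - 1464730 = 357*√510 - 1464730 = -1464730 + 357*√510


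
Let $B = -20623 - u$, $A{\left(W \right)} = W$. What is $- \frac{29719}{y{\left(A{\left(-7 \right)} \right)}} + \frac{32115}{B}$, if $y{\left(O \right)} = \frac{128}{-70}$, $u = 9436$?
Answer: $\frac{31264264375}{1923776} \approx 16252.0$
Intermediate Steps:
$y{\left(O \right)} = - \frac{64}{35}$ ($y{\left(O \right)} = 128 \left(- \frac{1}{70}\right) = - \frac{64}{35}$)
$B = -30059$ ($B = -20623 - 9436 = -30059$)
$- \frac{29719}{y{\left(A{\left(-7 \right)} \right)}} + \frac{32115}{B} = - \frac{29719}{- \frac{64}{35}} + \frac{32115}{-30059} = \left(-29719\right) \left(- \frac{35}{64}\right) + 32115 \left(- \frac{1}{30059}\right) = \frac{1040165}{64} - \frac{32115}{30059} = \frac{31264264375}{1923776}$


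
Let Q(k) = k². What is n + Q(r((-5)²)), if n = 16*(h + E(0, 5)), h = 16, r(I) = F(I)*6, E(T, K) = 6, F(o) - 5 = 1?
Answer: 1648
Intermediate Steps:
F(o) = 6 (F(o) = 5 + 1 = 6)
r(I) = 36 (r(I) = 6*6 = 36)
n = 352 (n = 16*(16 + 6) = 16*22 = 352)
n + Q(r((-5)²)) = 352 + 36² = 352 + 1296 = 1648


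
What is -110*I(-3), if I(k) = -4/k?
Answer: -440/3 ≈ -146.67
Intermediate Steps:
-110*I(-3) = -(-440)/(-3) = -(-440)*(-1)/3 = -110*4/3 = -440/3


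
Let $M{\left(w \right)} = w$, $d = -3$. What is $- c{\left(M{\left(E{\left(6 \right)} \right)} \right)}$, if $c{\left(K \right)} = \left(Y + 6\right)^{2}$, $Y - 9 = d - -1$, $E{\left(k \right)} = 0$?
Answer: $-169$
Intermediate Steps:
$Y = 7$ ($Y = 9 - 2 = 7$)
$c{\left(K \right)} = 169$ ($c{\left(K \right)} = \left(7 + 6\right)^{2} = 13^{2} = 169$)
$- c{\left(M{\left(E{\left(6 \right)} \right)} \right)} = \left(-1\right) 169 = -169$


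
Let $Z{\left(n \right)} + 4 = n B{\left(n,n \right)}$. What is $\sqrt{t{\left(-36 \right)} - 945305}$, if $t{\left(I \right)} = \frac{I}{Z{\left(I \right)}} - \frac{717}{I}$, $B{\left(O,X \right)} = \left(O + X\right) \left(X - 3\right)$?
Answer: $\frac{5 i \sqrt{869438547929307}}{151638} \approx 972.26 i$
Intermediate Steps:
$B{\left(O,X \right)} = \left(-3 + X\right) \left(O + X\right)$ ($B{\left(O,X \right)} = \left(O + X\right) \left(-3 + X\right) = \left(-3 + X\right) \left(O + X\right)$)
$Z{\left(n \right)} = -4 + n \left(- 6 n + 2 n^{2}\right)$ ($Z{\left(n \right)} = -4 + n \left(n^{2} - 3 n - 3 n + n n\right) = -4 + n \left(n^{2} - 3 n - 3 n + n^{2}\right) = -4 + n \left(- 6 n + 2 n^{2}\right)$)
$t{\left(I \right)} = - \frac{717}{I} + \frac{I}{-4 + 2 I^{2} \left(-3 + I\right)}$ ($t{\left(I \right)} = \frac{I}{-4 + 2 I^{2} \left(-3 + I\right)} - \frac{717}{I} = - \frac{717}{I} + \frac{I}{-4 + 2 I^{2} \left(-3 + I\right)}$)
$\sqrt{t{\left(-36 \right)} - 945305} = \sqrt{\frac{2868 + \left(-36\right)^{2} - 1434 \left(-36\right)^{2} \left(-3 - 36\right)}{2 \left(-36\right) \left(-2 + \left(-36\right)^{2} \left(-3 - 36\right)\right)} - 945305} = \sqrt{\frac{1}{2} \left(- \frac{1}{36}\right) \frac{1}{-2 + 1296 \left(-39\right)} \left(2868 + 1296 - 1858464 \left(-39\right)\right) - 945305} = \sqrt{\frac{1}{2} \left(- \frac{1}{36}\right) \frac{1}{-2 - 50544} \left(2868 + 1296 + 72480096\right) - 945305} = \sqrt{\frac{1}{2} \left(- \frac{1}{36}\right) \frac{1}{-50546} \cdot 72484260 - 945305} = \sqrt{\frac{1}{2} \left(- \frac{1}{36}\right) \left(- \frac{1}{50546}\right) 72484260 - 945305} = \sqrt{\frac{6040355}{303276} - 945305} = \sqrt{- \frac{286682278825}{303276}} = \frac{5 i \sqrt{869438547929307}}{151638}$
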